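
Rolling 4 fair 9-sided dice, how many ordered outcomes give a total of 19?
Coefficient of x^19 in (x + x² + ... + x^9)^4. By inclusion-exclusion on dice exceeding 9: Σ_j (-1)^j C(4,j)·C(19-1-9j, 3) = C(4,0)·C(18,3) - C(4,1)·C(9,3) = 1·816 - 4·84 = 480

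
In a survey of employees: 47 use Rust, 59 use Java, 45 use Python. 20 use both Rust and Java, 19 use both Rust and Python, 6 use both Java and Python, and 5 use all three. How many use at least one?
|A∪B∪C| = 47+59+45-20-19-6+5 = 111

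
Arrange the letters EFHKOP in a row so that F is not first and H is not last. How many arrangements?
By inclusion-exclusion: 6! - 2×(6-1)! + (6-2)! = 720 - 240 + 24 = 504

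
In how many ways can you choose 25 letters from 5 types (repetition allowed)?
C(25+5-1, 5-1) = C(29, 4) = 23751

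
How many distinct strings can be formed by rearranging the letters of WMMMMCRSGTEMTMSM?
16! / (2! × 1! × 1! × 1! × 2! × 1! × 7! × 1!) = 1037836800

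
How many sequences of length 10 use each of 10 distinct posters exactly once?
10! = 3628800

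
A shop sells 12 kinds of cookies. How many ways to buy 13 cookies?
C(13+12-1, 12-1) = C(24, 11) = 2496144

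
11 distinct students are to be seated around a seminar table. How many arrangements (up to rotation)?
Circular: fix one position, arrange the rest. (11-1)! = 3628800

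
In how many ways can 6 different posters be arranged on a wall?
6! = 720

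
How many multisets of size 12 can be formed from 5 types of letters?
C(12+5-1, 5-1) = C(16, 4) = 1820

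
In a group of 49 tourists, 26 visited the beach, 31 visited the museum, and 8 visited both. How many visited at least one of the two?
|A∪B| = |A| + |B| - |A∩B| = 26 + 31 - 8 = 49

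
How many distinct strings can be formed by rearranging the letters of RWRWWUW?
7! / (1! × 4! × 2!) = 105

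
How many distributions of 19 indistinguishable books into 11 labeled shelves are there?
C(19+11-1, 11-1) = C(29, 10) = 20030010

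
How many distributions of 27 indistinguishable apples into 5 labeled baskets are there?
C(27+5-1, 5-1) = C(31, 4) = 31465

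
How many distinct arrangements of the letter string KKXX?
4! / (2! × 2!) = 6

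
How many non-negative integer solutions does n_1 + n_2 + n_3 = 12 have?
C(12+3-1, 3-1) = C(14, 2) = 91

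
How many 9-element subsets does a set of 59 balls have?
C(59,9) = 59!/(9!×50!) = 12565671261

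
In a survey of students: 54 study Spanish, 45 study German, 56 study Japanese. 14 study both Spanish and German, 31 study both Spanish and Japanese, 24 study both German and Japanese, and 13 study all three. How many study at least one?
|A∪B∪C| = 54+45+56-14-31-24+13 = 99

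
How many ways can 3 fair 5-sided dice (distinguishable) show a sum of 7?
Coefficient of x^7 in (x + x² + ... + x^5)^3. By inclusion-exclusion on dice exceeding 5: Σ_j (-1)^j C(3,j)·C(7-1-5j, 2) = C(3,0)·C(6,2) = 1·15 = 15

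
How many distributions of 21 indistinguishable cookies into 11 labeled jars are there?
C(21+11-1, 11-1) = C(31, 10) = 44352165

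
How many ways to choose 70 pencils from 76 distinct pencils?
C(76,70) = 76!/(70!×6!) = 218618940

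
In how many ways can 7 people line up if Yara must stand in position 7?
Fix one position: (7-1)! = 720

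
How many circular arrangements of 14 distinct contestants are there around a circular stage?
Circular: fix one position, arrange the rest. (14-1)! = 6227020800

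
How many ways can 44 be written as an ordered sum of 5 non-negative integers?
C(44+5-1, 5-1) = C(48, 4) = 194580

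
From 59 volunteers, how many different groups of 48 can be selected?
C(59,48) = 59!/(48!×11!) = 279871768995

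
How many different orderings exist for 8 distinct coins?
8! = 40320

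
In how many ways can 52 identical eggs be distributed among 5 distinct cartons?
C(52+5-1, 5-1) = C(56, 4) = 367290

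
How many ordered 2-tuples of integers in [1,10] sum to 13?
Coefficient of x^13 in (x + x² + ... + x^10)^2. By inclusion-exclusion on dice exceeding 10: Σ_j (-1)^j C(2,j)·C(13-1-10j, 1) = C(2,0)·C(12,1) - C(2,1)·C(2,1) = 1·12 - 2·2 = 8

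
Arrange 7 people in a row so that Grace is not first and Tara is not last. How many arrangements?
By inclusion-exclusion: 7! - 2×(7-1)! + (7-2)! = 5040 - 1440 + 120 = 3720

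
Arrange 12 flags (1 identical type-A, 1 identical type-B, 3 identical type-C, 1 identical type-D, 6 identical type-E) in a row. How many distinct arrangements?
12! / (1! × 1! × 3! × 1! × 6!) = 110880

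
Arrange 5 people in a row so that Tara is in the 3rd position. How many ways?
Fix one position: (5-1)! = 24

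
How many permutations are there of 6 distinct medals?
6! = 720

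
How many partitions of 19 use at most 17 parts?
By conjugation, equals partitions of 19 into parts ≤ 17. Let r_j(i) = number of partitions of i into parts ≤ j, for i = 0..19. r_1(i) = 1 for all i; r_j(i) = r_{j-1}(i) + r_j(i-j). Rows j = 2..17: ≤2: 1 1 2 2 3 3 4 4 5 5 6 6 7 7 8 8 9 9 10 10; ≤3: 1 1 2 3 4 5 7 8 10 12 14 16 19 21 24 27 30 33 37 40; ≤4: 1 1 2 3 5 6 9 11 15 18 23 27 34 39 47 54 64 72 84 94; ≤5: 1 1 2 3 5 7 10 13 18 23 30 37 47 57 70 84 101 119 141 164; ≤6: 1 1 2 3 5 7 11 14 20 26 35 44 58 71 90 110 136 163 199 235; ≤7: 1 1 2 3 5 7 11 15 21 28 38 49 65 82 105 131 164 201 248 300; ≤8: 1 1 2 3 5 7 11 15 22 29 40 52 70 89 116 146 186 230 288 352; ≤9: 1 1 2 3 5 7 11 15 22 30 41 54 73 94 123 157 201 252 318 393; ≤10: 1 1 2 3 5 7 11 15 22 30 42 55 75 97 128 164 212 267 340 423; ≤11: 1 1 2 3 5 7 11 15 22 30 42 56 76 99 131 169 219 278 355 445; ≤12: 1 1 2 3 5 7 11 15 22 30 42 56 77 100 133 172 224 285 366 460; ≤13: 1 1 2 3 5 7 11 15 22 30 42 56 77 101 134 174 227 290 373 471; ≤14: 1 1 2 3 5 7 11 15 22 30 42 56 77 101 135 175 229 293 378 478; ≤15: 1 1 2 3 5 7 11 15 22 30 42 56 77 101 135 176 230 295 381 483; ≤16: 1 1 2 3 5 7 11 15 22 30 42 56 77 101 135 176 231 296 383 486; ≤17: 1 1 2 3 5 7 11 15 22 30 42 56 77 101 135 176 231 297 384 488. r_17(19) = 488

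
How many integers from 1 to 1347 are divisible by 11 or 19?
⌊1347/11⌋ + ⌊1347/19⌋ - ⌊1347/209⌋ = 122 + 70 - 6 = 186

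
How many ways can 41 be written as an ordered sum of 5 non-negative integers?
C(41+5-1, 5-1) = C(45, 4) = 148995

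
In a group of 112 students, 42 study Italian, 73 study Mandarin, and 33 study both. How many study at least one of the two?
|A∪B| = |A| + |B| - |A∩B| = 42 + 73 - 33 = 82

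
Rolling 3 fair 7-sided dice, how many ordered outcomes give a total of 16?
Coefficient of x^16 in (x + x² + ... + x^7)^3. By inclusion-exclusion on dice exceeding 7: Σ_j (-1)^j C(3,j)·C(16-1-7j, 2) = C(3,0)·C(15,2) - C(3,1)·C(8,2) = 1·105 - 3·28 = 21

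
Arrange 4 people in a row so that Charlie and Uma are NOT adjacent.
Total - adjacent = 4! - (4-1)!×2 = 24 - 12 = 12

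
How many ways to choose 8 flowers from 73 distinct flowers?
C(73,8) = 73!/(8!×65!) = 13442126049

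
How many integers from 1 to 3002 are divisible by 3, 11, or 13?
⌊3002/3⌋+⌊3002/11⌋+⌊3002/13⌋ - ⌊3002/33⌋-⌊3002/39⌋-⌊3002/143⌋ + ⌊3002/429⌋ = 1000+272+230 - 90-76-20 + 6 = 1322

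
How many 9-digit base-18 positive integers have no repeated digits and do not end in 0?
Last digit: 17 nonzero choices. First digit: 16 (nonzero, ≠last). Middle 7: P(16,7) = 57657600. Total = 15682867200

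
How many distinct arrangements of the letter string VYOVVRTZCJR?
11! / (3! × 1! × 1! × 1! × 1! × 2! × 1! × 1!) = 3326400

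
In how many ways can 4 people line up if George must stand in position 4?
Fix one position: (4-1)! = 6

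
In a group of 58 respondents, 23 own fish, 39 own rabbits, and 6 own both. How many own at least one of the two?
|A∪B| = |A| + |B| - |A∩B| = 23 + 39 - 6 = 56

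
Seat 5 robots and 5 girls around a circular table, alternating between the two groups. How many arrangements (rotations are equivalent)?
Fix one of the robots: (5-1)! ways for the remaining robots, × 5! ways for the girls = 24 × 120 = 2880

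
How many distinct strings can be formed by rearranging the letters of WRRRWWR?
7! / (3! × 4!) = 35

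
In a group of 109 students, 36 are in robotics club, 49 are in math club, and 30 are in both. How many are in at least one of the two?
|A∪B| = |A| + |B| - |A∩B| = 36 + 49 - 30 = 55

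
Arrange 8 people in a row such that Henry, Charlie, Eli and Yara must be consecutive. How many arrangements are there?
Treat the 4 as one block: (8-4+1)! × 4! = 120 × 24 = 2880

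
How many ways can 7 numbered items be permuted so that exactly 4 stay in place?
Choose the 4 fixed points C(7,4) = 35, derange the rest: !3 = Σ_{j=0}^{3} (-1)^j·3!/j! = 6 - 6 + 3 - 1 = 2. Product = 35 × 2 = 70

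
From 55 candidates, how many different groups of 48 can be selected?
C(55,48) = 55!/(48!×7!) = 202927725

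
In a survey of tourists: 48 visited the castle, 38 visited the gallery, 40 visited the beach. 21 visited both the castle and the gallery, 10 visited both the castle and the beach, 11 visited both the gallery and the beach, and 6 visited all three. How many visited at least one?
|A∪B∪C| = 48+38+40-21-10-11+6 = 90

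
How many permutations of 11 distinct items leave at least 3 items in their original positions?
Exactly j fixed points: C(11,j)·!(11-j); sum over j ≥ 3 (derangement numbers via !m = (m-1)·(!(m-1) + !(m-2)): !0..!8 = 1, 0, 1, 2, 9, 44, 265, 1854, 14833). Σ_{j=3}^{11} C(11,j)·!(11-j) = C(11,3)·!8 + C(11,4)·!7 + C(11,5)·!6 + C(11,6)·!5 + C(11,7)·!4 + C(11,8)·!3 + C(11,9)·!2 + C(11,10)·!1 + C(11,11)·!0 = 165·14833 + 330·1854 + 462·265 + 462·44 + 330·9 + 165·2 + 55·1 + 11·0 + 1·1 = 3205379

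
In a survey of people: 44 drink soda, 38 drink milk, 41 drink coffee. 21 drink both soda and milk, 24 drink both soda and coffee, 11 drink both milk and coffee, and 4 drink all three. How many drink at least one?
|A∪B∪C| = 44+38+41-21-24-11+4 = 71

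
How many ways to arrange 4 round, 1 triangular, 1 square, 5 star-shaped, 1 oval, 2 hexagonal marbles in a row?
14! / (4! × 1! × 1! × 5! × 1! × 2!) = 15135120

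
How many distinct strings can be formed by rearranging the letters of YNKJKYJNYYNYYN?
14! / (6! × 2! × 4! × 2!) = 1261260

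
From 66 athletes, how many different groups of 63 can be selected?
C(66,63) = 66!/(63!×3!) = 45760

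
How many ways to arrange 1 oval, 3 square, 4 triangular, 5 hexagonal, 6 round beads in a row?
19! / (1! × 3! × 4! × 5! × 6!) = 9777287520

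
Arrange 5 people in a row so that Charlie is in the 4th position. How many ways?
Fix one position: (5-1)! = 24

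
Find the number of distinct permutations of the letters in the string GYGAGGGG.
8! / (6! × 1! × 1!) = 56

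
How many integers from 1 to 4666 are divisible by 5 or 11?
⌊4666/5⌋ + ⌊4666/11⌋ - ⌊4666/55⌋ = 933 + 424 - 84 = 1273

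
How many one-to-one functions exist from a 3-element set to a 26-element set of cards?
P(26,3) = 26!/(26-3)! = 15600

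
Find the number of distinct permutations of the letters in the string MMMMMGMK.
8! / (1! × 6! × 1!) = 56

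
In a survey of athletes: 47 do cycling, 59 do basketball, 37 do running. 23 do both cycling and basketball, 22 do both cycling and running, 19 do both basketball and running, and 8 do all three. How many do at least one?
|A∪B∪C| = 47+59+37-23-22-19+8 = 87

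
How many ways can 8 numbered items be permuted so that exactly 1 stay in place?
Choose the 1 fixed point C(8,1) = 8, derange the rest: !7 = Σ_{j=0}^{7} (-1)^j·7!/j! = 5040 - 5040 + 2520 - 840 + 210 - 42 + 7 - 1 = 1854. Product = 8 × 1854 = 14832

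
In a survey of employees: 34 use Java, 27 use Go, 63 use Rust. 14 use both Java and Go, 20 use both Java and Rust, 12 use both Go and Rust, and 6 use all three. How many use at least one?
|A∪B∪C| = 34+27+63-14-20-12+6 = 84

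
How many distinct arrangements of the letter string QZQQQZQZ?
8! / (5! × 3!) = 56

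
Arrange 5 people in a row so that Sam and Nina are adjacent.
Treat as block: (5-1)! × 2! = 24 × 2 = 48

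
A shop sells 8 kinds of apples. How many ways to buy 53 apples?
C(53+8-1, 8-1) = C(60, 7) = 386206920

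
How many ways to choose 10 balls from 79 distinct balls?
C(79,10) = 79!/(10!×69!) = 1440680596355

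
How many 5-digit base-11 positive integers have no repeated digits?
First digit: 10 choices (nonzero). Then descending: 10 × 10 × 9 × 8 × 7 = 50400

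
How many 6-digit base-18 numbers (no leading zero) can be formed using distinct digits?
First digit: 17 choices (nonzero). Then descending: 17 × 17 × 16 × 15 × 14 × 13 = 12623520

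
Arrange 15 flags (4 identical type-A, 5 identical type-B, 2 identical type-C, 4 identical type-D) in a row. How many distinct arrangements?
15! / (4! × 5! × 2! × 4!) = 9459450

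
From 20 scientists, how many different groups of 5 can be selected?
C(20,5) = 20!/(5!×15!) = 15504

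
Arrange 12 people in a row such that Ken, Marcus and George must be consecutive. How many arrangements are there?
Treat the 3 as one block: (12-3+1)! × 3! = 3628800 × 6 = 21772800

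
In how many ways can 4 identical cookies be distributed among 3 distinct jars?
C(4+3-1, 3-1) = C(6, 2) = 15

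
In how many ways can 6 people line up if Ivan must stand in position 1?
Fix one position: (6-1)! = 120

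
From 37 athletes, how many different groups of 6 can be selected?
C(37,6) = 37!/(6!×31!) = 2324784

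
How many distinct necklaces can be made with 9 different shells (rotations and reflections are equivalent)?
(9-1)!/2 = 40320/2 = 20160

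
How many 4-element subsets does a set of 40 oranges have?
C(40,4) = 40!/(4!×36!) = 91390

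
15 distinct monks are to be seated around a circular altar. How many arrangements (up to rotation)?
Circular: fix one position, arrange the rest. (15-1)! = 87178291200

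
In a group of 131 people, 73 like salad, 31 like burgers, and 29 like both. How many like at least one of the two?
|A∪B| = |A| + |B| - |A∩B| = 73 + 31 - 29 = 75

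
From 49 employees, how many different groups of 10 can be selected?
C(49,10) = 49!/(10!×39!) = 8217822536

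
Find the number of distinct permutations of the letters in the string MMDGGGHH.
8! / (3! × 2! × 1! × 2!) = 1680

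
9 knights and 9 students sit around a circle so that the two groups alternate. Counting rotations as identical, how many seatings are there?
Fix one of the knights: (9-1)! ways for the remaining knights, × 9! ways for the students = 40320 × 362880 = 14631321600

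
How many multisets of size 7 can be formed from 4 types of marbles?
C(7+4-1, 4-1) = C(10, 3) = 120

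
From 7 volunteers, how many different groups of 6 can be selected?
C(7,6) = 7!/(6!×1!) = 7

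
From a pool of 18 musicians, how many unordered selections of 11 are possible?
C(18,11) = 18!/(11!×7!) = 31824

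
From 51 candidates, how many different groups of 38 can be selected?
C(51,38) = 51!/(38!×13!) = 476260169700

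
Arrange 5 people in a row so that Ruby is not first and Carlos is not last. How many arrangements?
By inclusion-exclusion: 5! - 2×(5-1)! + (5-2)! = 120 - 48 + 6 = 78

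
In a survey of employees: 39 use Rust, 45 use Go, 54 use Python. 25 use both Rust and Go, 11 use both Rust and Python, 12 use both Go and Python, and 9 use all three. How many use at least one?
|A∪B∪C| = 39+45+54-25-11-12+9 = 99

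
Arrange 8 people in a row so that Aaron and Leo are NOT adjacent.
Total - adjacent = 8! - (8-1)!×2 = 40320 - 10080 = 30240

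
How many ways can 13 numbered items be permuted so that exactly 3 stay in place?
Choose the 3 fixed points C(13,3) = 286, derange the rest: !10 = Σ_{j=0}^{10} (-1)^j·10!/j! = 3628800 - 3628800 + 1814400 - 604800 + 151200 - 30240 + 5040 - 720 + 90 - 10 + 1 = 1334961. Product = 286 × 1334961 = 381798846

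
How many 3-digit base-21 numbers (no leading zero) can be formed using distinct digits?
First digit: 20 choices (nonzero). Then descending: 20 × 20 × 19 = 7600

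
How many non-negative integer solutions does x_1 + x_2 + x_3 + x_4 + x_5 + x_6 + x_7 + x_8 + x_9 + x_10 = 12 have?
C(12+10-1, 10-1) = C(21, 9) = 293930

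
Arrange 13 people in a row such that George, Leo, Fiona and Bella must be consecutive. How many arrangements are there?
Treat the 4 as one block: (13-4+1)! × 4! = 3628800 × 24 = 87091200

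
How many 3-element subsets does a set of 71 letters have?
C(71,3) = 71!/(3!×68!) = 57155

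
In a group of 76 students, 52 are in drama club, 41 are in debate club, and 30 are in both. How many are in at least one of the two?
|A∪B| = |A| + |B| - |A∩B| = 52 + 41 - 30 = 63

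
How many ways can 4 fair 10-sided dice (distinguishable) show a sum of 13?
Coefficient of x^13 in (x + x² + ... + x^10)^4. By inclusion-exclusion on dice exceeding 10: Σ_j (-1)^j C(4,j)·C(13-1-10j, 3) = C(4,0)·C(12,3) = 1·220 = 220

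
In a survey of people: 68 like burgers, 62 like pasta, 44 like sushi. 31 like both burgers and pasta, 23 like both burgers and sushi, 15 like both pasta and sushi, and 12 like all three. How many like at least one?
|A∪B∪C| = 68+62+44-31-23-15+12 = 117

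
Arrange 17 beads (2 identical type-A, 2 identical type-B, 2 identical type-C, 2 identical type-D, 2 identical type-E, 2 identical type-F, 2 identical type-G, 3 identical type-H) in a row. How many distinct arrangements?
17! / (2! × 2! × 2! × 2! × 2! × 2! × 2! × 3!) = 463134672000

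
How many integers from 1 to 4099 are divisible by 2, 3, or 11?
⌊4099/2⌋+⌊4099/3⌋+⌊4099/11⌋ - ⌊4099/6⌋-⌊4099/22⌋-⌊4099/33⌋ + ⌊4099/66⌋ = 2049+1366+372 - 683-186-124 + 62 = 2856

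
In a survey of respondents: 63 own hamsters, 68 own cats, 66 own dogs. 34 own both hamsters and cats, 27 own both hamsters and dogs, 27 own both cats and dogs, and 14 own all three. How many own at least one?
|A∪B∪C| = 63+68+66-34-27-27+14 = 123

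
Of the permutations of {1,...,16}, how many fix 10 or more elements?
Exactly j fixed points: C(16,j)·!(16-j); sum over j ≥ 10 (derangement numbers via !m = (m-1)·(!(m-1) + !(m-2)): !0..!6 = 1, 0, 1, 2, 9, 44, 265). Σ_{j=10}^{16} C(16,j)·!(16-j) = C(16,10)·!6 + C(16,11)·!5 + C(16,12)·!4 + C(16,13)·!3 + C(16,14)·!2 + C(16,15)·!1 + C(16,16)·!0 = 8008·265 + 4368·44 + 1820·9 + 560·2 + 120·1 + 16·0 + 1·1 = 2331933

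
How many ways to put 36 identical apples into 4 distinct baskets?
C(36+4-1, 4-1) = C(39, 3) = 9139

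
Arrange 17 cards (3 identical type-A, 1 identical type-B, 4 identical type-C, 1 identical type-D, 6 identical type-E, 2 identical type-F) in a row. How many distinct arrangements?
17! / (3! × 1! × 4! × 1! × 6! × 2!) = 1715313600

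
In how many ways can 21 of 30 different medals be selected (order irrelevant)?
C(30,21) = 30!/(21!×9!) = 14307150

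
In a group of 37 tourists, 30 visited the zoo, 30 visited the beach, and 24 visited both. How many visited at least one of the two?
|A∪B| = |A| + |B| - |A∩B| = 30 + 30 - 24 = 36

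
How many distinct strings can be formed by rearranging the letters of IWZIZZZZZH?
10! / (6! × 1! × 2! × 1!) = 2520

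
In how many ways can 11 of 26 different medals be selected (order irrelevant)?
C(26,11) = 26!/(11!×15!) = 7726160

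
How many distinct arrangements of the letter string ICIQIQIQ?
8! / (4! × 1! × 3!) = 280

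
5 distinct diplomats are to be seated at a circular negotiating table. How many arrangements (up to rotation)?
Circular: fix one position, arrange the rest. (5-1)! = 24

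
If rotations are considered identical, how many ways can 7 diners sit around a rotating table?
Circular: fix one position, arrange the rest. (7-1)! = 720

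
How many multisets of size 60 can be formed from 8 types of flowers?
C(60+8-1, 8-1) = C(67, 7) = 869648208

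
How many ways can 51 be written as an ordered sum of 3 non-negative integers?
C(51+3-1, 3-1) = C(53, 2) = 1378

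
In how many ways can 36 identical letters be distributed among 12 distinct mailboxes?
C(36+12-1, 12-1) = C(47, 11) = 17417133617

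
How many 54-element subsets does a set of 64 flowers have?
C(64,54) = 64!/(54!×10!) = 151473214816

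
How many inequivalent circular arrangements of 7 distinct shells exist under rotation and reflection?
(7-1)!/2 = 720/2 = 360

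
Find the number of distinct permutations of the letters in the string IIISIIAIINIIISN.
15! / (2! × 10! × 2! × 1!) = 90090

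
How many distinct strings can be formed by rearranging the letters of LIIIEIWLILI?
11! / (1! × 1! × 3! × 6!) = 9240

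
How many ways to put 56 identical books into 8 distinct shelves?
C(56+8-1, 8-1) = C(63, 7) = 553270671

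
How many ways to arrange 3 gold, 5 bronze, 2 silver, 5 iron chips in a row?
15! / (3! × 5! × 2! × 5!) = 7567560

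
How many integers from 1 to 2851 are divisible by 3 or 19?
⌊2851/3⌋ + ⌊2851/19⌋ - ⌊2851/57⌋ = 950 + 150 - 50 = 1050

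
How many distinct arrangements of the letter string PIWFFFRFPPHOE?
13! / (1! × 4! × 3! × 1! × 1! × 1! × 1! × 1!) = 43243200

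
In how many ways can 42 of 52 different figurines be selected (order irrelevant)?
C(52,42) = 52!/(42!×10!) = 15820024220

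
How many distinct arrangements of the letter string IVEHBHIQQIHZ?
12! / (1! × 2! × 1! × 1! × 1! × 3! × 3!) = 6652800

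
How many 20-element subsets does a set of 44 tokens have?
C(44,20) = 44!/(20!×24!) = 1761039350070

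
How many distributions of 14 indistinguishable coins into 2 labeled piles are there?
C(14+2-1, 2-1) = C(15, 1) = 15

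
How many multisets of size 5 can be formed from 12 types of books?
C(5+12-1, 12-1) = C(16, 11) = 4368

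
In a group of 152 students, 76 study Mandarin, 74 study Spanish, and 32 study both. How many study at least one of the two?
|A∪B| = |A| + |B| - |A∩B| = 76 + 74 - 32 = 118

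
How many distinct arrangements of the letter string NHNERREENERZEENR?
16! / (4! × 1! × 1! × 4! × 6!) = 50450400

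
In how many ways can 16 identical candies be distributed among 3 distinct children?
C(16+3-1, 3-1) = C(18, 2) = 153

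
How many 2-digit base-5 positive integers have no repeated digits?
First digit: 4 choices (nonzero). Then descending: 4 × 4 = 16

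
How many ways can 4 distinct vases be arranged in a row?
4! = 24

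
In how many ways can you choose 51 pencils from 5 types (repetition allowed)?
C(51+5-1, 5-1) = C(55, 4) = 341055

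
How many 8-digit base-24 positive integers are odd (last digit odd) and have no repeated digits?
Last∈{1,3,5,7,9,11,13,15,17,19,21,23}. Last=0: 0. Last nonzero: 12×22×P(22,6) = 14182439040. Total = 14182439040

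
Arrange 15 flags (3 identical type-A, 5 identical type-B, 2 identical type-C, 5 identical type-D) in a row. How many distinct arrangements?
15! / (3! × 5! × 2! × 5!) = 7567560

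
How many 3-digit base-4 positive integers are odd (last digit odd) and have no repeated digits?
Last∈{1,3}. Last=0: 0. Last nonzero: 2×2×P(2,1) = 8. Total = 8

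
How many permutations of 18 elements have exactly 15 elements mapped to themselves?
Choose the 15 fixed points C(18,15) = 816, derange the rest: !3 = Σ_{j=0}^{3} (-1)^j·3!/j! = 6 - 6 + 3 - 1 = 2. Product = 816 × 2 = 1632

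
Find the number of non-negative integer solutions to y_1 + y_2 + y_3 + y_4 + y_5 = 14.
C(14+5-1, 5-1) = C(18, 4) = 3060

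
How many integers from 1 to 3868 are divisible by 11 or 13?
⌊3868/11⌋ + ⌊3868/13⌋ - ⌊3868/143⌋ = 351 + 297 - 27 = 621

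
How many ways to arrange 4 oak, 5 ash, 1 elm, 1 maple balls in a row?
11! / (4! × 5! × 1! × 1!) = 13860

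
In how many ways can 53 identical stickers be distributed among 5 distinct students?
C(53+5-1, 5-1) = C(57, 4) = 395010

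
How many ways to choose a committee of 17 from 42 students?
C(42,17) = 42!/(17!×25!) = 254661927156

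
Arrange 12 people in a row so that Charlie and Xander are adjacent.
Treat as block: (12-1)! × 2! = 39916800 × 2 = 79833600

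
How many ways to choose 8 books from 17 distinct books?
C(17,8) = 17!/(8!×9!) = 24310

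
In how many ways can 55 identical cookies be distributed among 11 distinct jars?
C(55+11-1, 11-1) = C(65, 10) = 179013799328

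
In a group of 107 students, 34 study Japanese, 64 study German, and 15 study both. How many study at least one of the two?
|A∪B| = |A| + |B| - |A∩B| = 34 + 64 - 15 = 83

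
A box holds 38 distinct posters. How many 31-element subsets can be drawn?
C(38,31) = 38!/(31!×7!) = 12620256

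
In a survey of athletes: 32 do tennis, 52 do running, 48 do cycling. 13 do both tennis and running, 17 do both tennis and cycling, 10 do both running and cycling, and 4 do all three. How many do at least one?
|A∪B∪C| = 32+52+48-13-17-10+4 = 96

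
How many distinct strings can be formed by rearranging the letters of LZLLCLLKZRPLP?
13! / (2! × 1! × 1! × 2! × 1! × 6!) = 2162160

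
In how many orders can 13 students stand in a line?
13! = 6227020800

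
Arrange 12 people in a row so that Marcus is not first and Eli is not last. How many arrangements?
By inclusion-exclusion: 12! - 2×(12-1)! + (12-2)! = 479001600 - 79833600 + 3628800 = 402796800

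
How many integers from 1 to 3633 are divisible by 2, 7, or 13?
⌊3633/2⌋+⌊3633/7⌋+⌊3633/13⌋ - ⌊3633/14⌋-⌊3633/26⌋-⌊3633/91⌋ + ⌊3633/182⌋ = 1816+519+279 - 259-139-39 + 19 = 2196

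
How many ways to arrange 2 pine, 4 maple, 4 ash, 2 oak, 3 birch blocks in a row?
15! / (2! × 4! × 4! × 2! × 3!) = 94594500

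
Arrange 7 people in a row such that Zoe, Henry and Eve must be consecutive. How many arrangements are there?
Treat the 3 as one block: (7-3+1)! × 3! = 120 × 6 = 720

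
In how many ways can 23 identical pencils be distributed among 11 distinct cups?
C(23+11-1, 11-1) = C(33, 10) = 92561040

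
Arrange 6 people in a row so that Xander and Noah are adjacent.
Treat as block: (6-1)! × 2! = 120 × 2 = 240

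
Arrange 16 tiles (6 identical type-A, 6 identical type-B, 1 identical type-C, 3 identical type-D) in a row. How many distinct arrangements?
16! / (6! × 6! × 1! × 3!) = 6726720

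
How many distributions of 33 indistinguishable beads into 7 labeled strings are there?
C(33+7-1, 7-1) = C(39, 6) = 3262623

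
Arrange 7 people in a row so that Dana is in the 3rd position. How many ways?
Fix one position: (7-1)! = 720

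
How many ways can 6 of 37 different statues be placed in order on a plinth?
P(37,6) = 37!/(37-6)! = 1673844480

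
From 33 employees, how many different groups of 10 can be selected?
C(33,10) = 33!/(10!×23!) = 92561040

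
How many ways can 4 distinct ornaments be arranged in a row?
4! = 24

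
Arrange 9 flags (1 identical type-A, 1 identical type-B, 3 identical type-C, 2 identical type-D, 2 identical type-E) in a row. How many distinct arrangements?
9! / (1! × 1! × 3! × 2! × 2!) = 15120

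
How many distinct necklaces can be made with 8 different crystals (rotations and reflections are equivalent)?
(8-1)!/2 = 5040/2 = 2520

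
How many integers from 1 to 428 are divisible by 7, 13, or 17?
⌊428/7⌋+⌊428/13⌋+⌊428/17⌋ - ⌊428/91⌋-⌊428/119⌋-⌊428/221⌋ + ⌊428/1547⌋ = 61+32+25 - 4-3-1 + 0 = 110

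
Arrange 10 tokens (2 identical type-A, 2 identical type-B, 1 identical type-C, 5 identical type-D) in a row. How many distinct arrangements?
10! / (2! × 2! × 1! × 5!) = 7560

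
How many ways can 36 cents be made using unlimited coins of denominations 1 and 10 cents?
Coefficient of x^36 in 1/(1-x^1) · 1/(1-x^10). Use j coins of 10 for j = 0..⌊36/10⌋ = 3, the rest in 1s: 3 + 1 = 4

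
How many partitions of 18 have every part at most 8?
Let r_j(i) = number of partitions of i into parts ≤ j, for i = 0..18. r_1(i) = 1 for all i; r_j(i) = r_{j-1}(i) + r_j(i-j). Rows j = 2..8: ≤2: 1 1 2 2 3 3 4 4 5 5 6 6 7 7 8 8 9 9 10; ≤3: 1 1 2 3 4 5 7 8 10 12 14 16 19 21 24 27 30 33 37; ≤4: 1 1 2 3 5 6 9 11 15 18 23 27 34 39 47 54 64 72 84; ≤5: 1 1 2 3 5 7 10 13 18 23 30 37 47 57 70 84 101 119 141; ≤6: 1 1 2 3 5 7 11 14 20 26 35 44 58 71 90 110 136 163 199; ≤7: 1 1 2 3 5 7 11 15 21 28 38 49 65 82 105 131 164 201 248; ≤8: 1 1 2 3 5 7 11 15 22 29 40 52 70 89 116 146 186 230 288. r_8(18) = 288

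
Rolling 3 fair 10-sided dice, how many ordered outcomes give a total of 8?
Coefficient of x^8 in (x + x² + ... + x^10)^3. By inclusion-exclusion on dice exceeding 10: Σ_j (-1)^j C(3,j)·C(8-1-10j, 2) = C(3,0)·C(7,2) = 1·21 = 21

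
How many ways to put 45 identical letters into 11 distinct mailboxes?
C(45+11-1, 11-1) = C(55, 10) = 29248649430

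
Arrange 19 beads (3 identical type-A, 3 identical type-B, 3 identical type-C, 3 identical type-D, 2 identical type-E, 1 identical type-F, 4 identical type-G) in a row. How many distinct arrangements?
19! / (3! × 3! × 3! × 3! × 2! × 1! × 4!) = 1955457504000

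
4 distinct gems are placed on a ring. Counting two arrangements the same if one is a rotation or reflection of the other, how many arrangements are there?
(4-1)!/2 = 6/2 = 3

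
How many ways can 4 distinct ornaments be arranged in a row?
4! = 24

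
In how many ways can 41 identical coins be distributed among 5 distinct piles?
C(41+5-1, 5-1) = C(45, 4) = 148995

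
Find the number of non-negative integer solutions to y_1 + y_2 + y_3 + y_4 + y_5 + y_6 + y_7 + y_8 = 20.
C(20+8-1, 8-1) = C(27, 7) = 888030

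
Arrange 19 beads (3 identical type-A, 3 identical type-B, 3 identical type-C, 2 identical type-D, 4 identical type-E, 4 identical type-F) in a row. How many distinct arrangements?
19! / (3! × 3! × 3! × 2! × 4! × 4!) = 488864376000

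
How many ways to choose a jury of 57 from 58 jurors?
C(58,57) = 58!/(57!×1!) = 58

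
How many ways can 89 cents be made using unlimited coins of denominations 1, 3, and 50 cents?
Coefficient of x^89 in 1/(1-x^1) · 1/(1-x^3) · 1/(1-x^50). Case on j = number of 50-cent coins (j = 0..1); remainder r = 89 - 50j is made from {1,3} in ⌊r/3⌋+1 ways. r = 89, 39 → 30 + 14 = 44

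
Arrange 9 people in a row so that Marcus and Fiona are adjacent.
Treat as block: (9-1)! × 2! = 40320 × 2 = 80640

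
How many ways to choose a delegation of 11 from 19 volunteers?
C(19,11) = 19!/(11!×8!) = 75582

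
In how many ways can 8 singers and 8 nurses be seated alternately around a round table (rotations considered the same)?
Fix one of the singers: (8-1)! ways for the remaining singers, × 8! ways for the nurses = 5040 × 40320 = 203212800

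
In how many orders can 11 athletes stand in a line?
11! = 39916800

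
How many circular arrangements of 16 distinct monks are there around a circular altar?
Circular: fix one position, arrange the rest. (16-1)! = 1307674368000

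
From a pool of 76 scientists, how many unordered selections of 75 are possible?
C(76,75) = 76!/(75!×1!) = 76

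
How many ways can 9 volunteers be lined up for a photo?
9! = 362880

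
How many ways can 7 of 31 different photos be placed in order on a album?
P(31,7) = 31!/(31-7)! = 13253058000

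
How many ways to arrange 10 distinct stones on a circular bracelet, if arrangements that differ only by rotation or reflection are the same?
(10-1)!/2 = 362880/2 = 181440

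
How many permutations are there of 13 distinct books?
13! = 6227020800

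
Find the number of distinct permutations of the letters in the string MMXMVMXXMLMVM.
13! / (3! × 1! × 7! × 2!) = 102960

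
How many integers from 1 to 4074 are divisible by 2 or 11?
⌊4074/2⌋ + ⌊4074/11⌋ - ⌊4074/22⌋ = 2037 + 370 - 185 = 2222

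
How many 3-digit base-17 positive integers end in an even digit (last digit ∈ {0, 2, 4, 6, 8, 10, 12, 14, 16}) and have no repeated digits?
Last∈{0,2,4,6,8,10,12,14,16}. Last=0: 240. Last nonzero: 8×15×P(15,1) = 1800. Total = 2040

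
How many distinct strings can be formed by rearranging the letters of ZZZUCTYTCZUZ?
12! / (1! × 2! × 2! × 5! × 2!) = 498960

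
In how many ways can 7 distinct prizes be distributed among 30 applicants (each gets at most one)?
P(30,7) = 30!/(30-7)! = 10260432000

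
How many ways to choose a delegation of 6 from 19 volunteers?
C(19,6) = 19!/(6!×13!) = 27132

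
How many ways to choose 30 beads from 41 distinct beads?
C(41,30) = 41!/(30!×11!) = 3159461968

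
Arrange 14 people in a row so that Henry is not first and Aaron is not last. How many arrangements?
By inclusion-exclusion: 14! - 2×(14-1)! + (14-2)! = 87178291200 - 12454041600 + 479001600 = 75203251200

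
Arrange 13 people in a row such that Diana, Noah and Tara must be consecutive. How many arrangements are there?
Treat the 3 as one block: (13-3+1)! × 3! = 39916800 × 6 = 239500800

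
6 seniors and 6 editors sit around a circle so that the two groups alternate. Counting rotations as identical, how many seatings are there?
Fix one of the seniors: (6-1)! ways for the remaining seniors, × 6! ways for the editors = 120 × 720 = 86400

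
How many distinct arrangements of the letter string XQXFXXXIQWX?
11! / (1! × 2! × 1! × 1! × 6!) = 27720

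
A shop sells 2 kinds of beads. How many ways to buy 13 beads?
C(13+2-1, 2-1) = C(14, 1) = 14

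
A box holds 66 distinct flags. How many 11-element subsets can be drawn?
C(66,11) = 66!/(11!×55!) = 1074082795968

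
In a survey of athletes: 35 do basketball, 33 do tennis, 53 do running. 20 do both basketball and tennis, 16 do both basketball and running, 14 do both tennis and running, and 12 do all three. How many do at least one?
|A∪B∪C| = 35+33+53-20-16-14+12 = 83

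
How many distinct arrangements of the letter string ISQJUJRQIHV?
11! / (1! × 1! × 2! × 2! × 2! × 1! × 1! × 1!) = 4989600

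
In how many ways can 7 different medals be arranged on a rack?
7! = 5040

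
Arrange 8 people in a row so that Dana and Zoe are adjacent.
Treat as block: (8-1)! × 2! = 5040 × 2 = 10080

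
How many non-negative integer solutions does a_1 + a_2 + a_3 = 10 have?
C(10+3-1, 3-1) = C(12, 2) = 66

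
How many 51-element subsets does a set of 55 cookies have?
C(55,51) = 55!/(51!×4!) = 341055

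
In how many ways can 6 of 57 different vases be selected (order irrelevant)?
C(57,6) = 57!/(6!×51!) = 36288252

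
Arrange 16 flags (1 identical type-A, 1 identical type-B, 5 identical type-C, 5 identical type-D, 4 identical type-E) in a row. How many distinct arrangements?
16! / (1! × 1! × 5! × 5! × 4!) = 60540480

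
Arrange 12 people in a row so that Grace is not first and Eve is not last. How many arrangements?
By inclusion-exclusion: 12! - 2×(12-1)! + (12-2)! = 479001600 - 79833600 + 3628800 = 402796800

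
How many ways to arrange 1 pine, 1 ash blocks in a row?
2! / (1! × 1!) = 2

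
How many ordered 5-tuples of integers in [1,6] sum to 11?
Coefficient of x^11 in (x + x² + ... + x^6)^5. By inclusion-exclusion on dice exceeding 6: Σ_j (-1)^j C(5,j)·C(11-1-6j, 4) = C(5,0)·C(10,4) - C(5,1)·C(4,4) = 1·210 - 5·1 = 205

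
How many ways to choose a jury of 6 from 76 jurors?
C(76,6) = 76!/(6!×70!) = 218618940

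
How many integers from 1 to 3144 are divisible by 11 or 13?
⌊3144/11⌋ + ⌊3144/13⌋ - ⌊3144/143⌋ = 285 + 241 - 21 = 505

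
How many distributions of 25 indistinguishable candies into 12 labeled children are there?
C(25+12-1, 12-1) = C(36, 11) = 600805296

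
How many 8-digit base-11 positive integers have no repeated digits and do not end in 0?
Last digit: 10 nonzero choices. First digit: 9 (nonzero, ≠last). Middle 6: P(9,6) = 60480. Total = 5443200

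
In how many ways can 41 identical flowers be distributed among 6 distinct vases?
C(41+6-1, 6-1) = C(46, 5) = 1370754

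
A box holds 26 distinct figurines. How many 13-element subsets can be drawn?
C(26,13) = 26!/(13!×13!) = 10400600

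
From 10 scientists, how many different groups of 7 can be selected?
C(10,7) = 10!/(7!×3!) = 120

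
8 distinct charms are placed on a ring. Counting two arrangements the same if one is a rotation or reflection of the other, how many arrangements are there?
(8-1)!/2 = 5040/2 = 2520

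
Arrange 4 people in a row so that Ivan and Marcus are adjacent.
Treat as block: (4-1)! × 2! = 6 × 2 = 12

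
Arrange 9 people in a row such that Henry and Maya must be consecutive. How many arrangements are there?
Treat the 2 as one block: (9-2+1)! × 2! = 40320 × 2 = 80640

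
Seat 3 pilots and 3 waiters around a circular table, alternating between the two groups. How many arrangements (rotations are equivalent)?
Fix one of the pilots: (3-1)! ways for the remaining pilots, × 3! ways for the waiters = 2 × 6 = 12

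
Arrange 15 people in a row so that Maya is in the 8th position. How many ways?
Fix one position: (15-1)! = 87178291200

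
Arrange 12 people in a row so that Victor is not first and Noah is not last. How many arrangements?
By inclusion-exclusion: 12! - 2×(12-1)! + (12-2)! = 479001600 - 79833600 + 3628800 = 402796800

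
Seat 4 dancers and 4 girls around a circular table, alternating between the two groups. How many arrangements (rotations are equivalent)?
Fix one of the dancers: (4-1)! ways for the remaining dancers, × 4! ways for the girls = 6 × 24 = 144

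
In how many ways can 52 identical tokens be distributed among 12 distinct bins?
C(52+12-1, 12-1) = C(63, 11) = 615790256823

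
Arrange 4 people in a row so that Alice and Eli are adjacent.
Treat as block: (4-1)! × 2! = 6 × 2 = 12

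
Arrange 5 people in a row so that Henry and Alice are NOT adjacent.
Total - adjacent = 5! - (5-1)!×2 = 120 - 48 = 72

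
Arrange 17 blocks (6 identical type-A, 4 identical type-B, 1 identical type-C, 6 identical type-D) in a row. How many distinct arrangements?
17! / (6! × 4! × 1! × 6!) = 28588560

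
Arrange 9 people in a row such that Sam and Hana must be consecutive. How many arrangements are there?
Treat the 2 as one block: (9-2+1)! × 2! = 40320 × 2 = 80640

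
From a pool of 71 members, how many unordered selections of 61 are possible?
C(71,61) = 71!/(61!×10!) = 461738052776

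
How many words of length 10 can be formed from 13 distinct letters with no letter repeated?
P(13,10) = 13!/(13-10)! = 1037836800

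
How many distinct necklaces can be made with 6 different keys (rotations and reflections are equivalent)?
(6-1)!/2 = 120/2 = 60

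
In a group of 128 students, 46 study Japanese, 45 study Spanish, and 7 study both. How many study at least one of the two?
|A∪B| = |A| + |B| - |A∩B| = 46 + 45 - 7 = 84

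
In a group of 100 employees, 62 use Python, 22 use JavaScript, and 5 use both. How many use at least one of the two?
|A∪B| = |A| + |B| - |A∩B| = 62 + 22 - 5 = 79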